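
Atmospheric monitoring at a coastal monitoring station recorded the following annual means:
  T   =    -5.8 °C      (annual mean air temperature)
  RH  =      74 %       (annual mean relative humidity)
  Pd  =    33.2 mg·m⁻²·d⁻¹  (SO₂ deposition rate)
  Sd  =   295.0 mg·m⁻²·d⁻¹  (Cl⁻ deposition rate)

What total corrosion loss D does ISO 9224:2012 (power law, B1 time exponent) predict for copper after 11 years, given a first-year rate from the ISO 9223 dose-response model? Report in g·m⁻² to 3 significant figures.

copper: temperature factor f = +0.126·(-15.8) = -1.9908
  Pd branch = 0.0053·Pd^0.26·e^(0.059·RH+f) = 0.1417 μm/a
  Cl⁻ term: 0.01025·295.0^0.27·exp(0.036·74+0.049·-5.8) = 0.5142
  r_corr = 0.1417 + 0.5142 = 0.6559 μm/a
ISO 9224: D(t) = r_corr · t^b with b = 0.667 (copper, B1)
  D(11) = 0.6559 × 11^0.667 = 0.6559 × 4.95 = 3.247 μm
  Mass loss = 3.247 μm × 8.96 g/cm³ = 29.09 g·m⁻²

D(11) = 29.1 g·m⁻²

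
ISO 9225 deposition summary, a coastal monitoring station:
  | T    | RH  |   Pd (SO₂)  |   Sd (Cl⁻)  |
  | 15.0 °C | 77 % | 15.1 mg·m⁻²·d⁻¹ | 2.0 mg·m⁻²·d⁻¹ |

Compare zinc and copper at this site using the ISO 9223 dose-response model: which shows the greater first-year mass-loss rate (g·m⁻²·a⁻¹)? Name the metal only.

zinc: T>10 °C ⇒ hinge -0.071·(15.0−10) = -0.3550
  sulphur-dioxide contribution → 1.031 μm/a
  chloride contribution → 0.1721 μm/a
  total first-year rate 1.204 μm/a
  mass loss = 1.204 μm/a × 7.14 g/cm³ = 8.593 g·m⁻²·a⁻¹
copper: f(T) = -0.080·(T−10) [T>10 °C] = -0.4000
  sulphur-dioxide contribution → 0.6762 μm/a
  chloride contribution → 0.4122 μm/a
  total first-year rate 1.088 μm/a
  mass loss = 1.088 μm/a × 8.96 g/cm³ = 9.752 g·m⁻²·a⁻¹
Ordering by g·m⁻²·a⁻¹: copper (9.75) > zinc (8.59)

copper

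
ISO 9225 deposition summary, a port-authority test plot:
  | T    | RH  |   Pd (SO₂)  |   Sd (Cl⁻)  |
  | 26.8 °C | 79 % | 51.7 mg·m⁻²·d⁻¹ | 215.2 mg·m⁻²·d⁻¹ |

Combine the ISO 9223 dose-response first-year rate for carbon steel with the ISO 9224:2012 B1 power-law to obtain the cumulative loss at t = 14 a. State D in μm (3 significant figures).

D(14) = 556 μm

carbon steel: f(T) = -0.054·(T−10) [T>10 °C] = -0.9072
  SO₂ term: 1.77·51.7^0.52·exp(0.02·79-0.9072) = 26.99
  Sd branch = 0.102·Sd^0.62·e^(0.033·RH+0.04·T) = 112.9 μm/a
  sum: 26.99 + 112.9 → r_corr = 139.9 μm/a
Long-term exponent b (ISO 9224 Table 2, B1) = 0.523
  D(14) = 139.9 × 14^0.523 = 139.9 × 3.976 = 556.2 μm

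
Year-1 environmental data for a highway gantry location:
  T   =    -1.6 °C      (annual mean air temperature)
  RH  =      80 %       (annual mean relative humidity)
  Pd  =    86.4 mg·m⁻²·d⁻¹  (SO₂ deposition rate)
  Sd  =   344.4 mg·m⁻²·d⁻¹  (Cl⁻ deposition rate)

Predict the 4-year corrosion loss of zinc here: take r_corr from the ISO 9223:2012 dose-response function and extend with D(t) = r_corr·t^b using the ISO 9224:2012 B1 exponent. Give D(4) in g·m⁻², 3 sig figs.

D(4) = 69.4 g·m⁻²

zinc: T≤10 °C ⇒ hinge +0.038·(-1.6−10) = -0.4408
  sulphur-dioxide contribution → 2.341 μm/a
  chloride contribution → 0.8092 μm/a
  total first-year rate 3.15 μm/a
ISO 9224: D(t) = r_corr · t^b with b = 0.813 (zinc, B1)
  D(4) = 3.15 × 4^0.813 = 3.15 × 3.087 = 9.724 μm
  Mass loss = 9.724 μm × 7.14 g/cm³ = 69.43 g·m⁻²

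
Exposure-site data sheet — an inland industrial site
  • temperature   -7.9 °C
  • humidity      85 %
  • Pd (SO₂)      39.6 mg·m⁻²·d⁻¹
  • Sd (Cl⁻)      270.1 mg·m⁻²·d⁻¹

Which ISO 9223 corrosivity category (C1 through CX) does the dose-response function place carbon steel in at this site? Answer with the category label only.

C3

carbon steel: f(T) = +0.150·(T−10) [T≤10 °C] = -2.6850
  Pd branch = 1.77·Pd^0.52·e^(0.02·RH+f) = 4.477 μm/a
  Cl⁻ term: 0.102·270.1^0.62·exp(0.033·85+0.04·-7.9) = 39.55
  sum: 4.477 + 39.55 → r_corr = 44.02 μm/a
ISO 9223 Table 2 (carbon steel): 25 < 44 ≤ 50 μm/a ⇒ C3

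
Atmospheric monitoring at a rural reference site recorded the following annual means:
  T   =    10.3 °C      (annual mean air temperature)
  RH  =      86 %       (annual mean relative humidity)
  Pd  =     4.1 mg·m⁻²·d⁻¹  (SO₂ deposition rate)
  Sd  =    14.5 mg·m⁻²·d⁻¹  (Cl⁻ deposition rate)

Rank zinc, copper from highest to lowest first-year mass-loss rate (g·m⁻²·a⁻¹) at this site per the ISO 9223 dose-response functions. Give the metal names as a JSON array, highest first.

["copper", "zinc"]

zinc: temperature factor f = -0.071·(0.3) = -0.0213
  sulphur-dioxide contribution → 1.228 μm/a
  chloride contribution → 0.3837 μm/a
  ⇒ r_corr(zinc) = 1.611 μm/a
  mass loss = 1.611 μm/a × 7.14 g/cm³ = 11.5 g·m⁻²·a⁻¹
copper: f(T) = -0.080·(T−10) [T>10 °C] = -0.0240
  sulphur-dioxide contribution → 1.193 μm/a
  chloride contribution → 0.7728 μm/a
  total first-year rate 1.966 μm/a
  mass loss = 1.966 μm/a × 8.96 g/cm³ = 17.62 g·m⁻²·a⁻¹
Ordering by g·m⁻²·a⁻¹: copper (17.6) > zinc (11.5)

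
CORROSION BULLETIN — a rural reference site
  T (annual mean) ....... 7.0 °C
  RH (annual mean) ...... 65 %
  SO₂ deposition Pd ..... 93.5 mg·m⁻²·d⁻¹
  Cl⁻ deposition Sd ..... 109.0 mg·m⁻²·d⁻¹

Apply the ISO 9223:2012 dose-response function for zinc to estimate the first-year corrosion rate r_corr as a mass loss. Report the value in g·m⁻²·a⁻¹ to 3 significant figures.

r_corr = 17.6 g·m⁻²·a⁻¹

zinc: T≤10 °C ⇒ hinge +0.038·(7.0−10) = -0.1140
  sulphur-dioxide contribution → 1.686 μm/a
  chloride contribution → 0.7738 μm/a
  ⇒ r_corr(zinc) = 2.459 μm/a
Convert to mass loss: 2.459 μm/a × 7.14 g/cm³ = 17.56 g·m⁻²·a⁻¹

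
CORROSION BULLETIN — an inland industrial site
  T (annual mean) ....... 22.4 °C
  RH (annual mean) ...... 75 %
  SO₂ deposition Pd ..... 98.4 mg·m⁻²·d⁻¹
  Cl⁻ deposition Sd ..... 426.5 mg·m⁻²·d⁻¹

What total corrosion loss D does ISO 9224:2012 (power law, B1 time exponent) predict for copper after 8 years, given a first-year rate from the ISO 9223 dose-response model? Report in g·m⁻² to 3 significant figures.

D(8) = 104 g·m⁻²

copper: f(T) = -0.080·(T−10) [T>10 °C] = -0.9920
  Pd branch = 0.0053·Pd^0.26·e^(0.059·RH+f) = 0.5412 μm/a
  Cl⁻ term: 0.01025·426.5^0.27·exp(0.036·75+0.049·22.4) = 2.345
  r_corr = 0.5412 + 2.345 = 2.886 μm/a
Power-law: D(8) = r_corr · 8^0.667
  D(8) = 2.886 × 8^0.667 = 2.886 × 4.003 = 11.55 μm
  Mass loss = 11.55 μm × 8.96 g/cm³ = 103.5 g·m⁻²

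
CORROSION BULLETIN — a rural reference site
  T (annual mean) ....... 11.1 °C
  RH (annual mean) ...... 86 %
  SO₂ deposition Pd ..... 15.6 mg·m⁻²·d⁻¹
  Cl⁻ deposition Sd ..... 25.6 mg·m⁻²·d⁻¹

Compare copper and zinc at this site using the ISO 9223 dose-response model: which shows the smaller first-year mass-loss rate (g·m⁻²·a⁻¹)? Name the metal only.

copper: temperature factor f = -0.080·(1.1) = -0.0880
  Pd branch = 0.0053·Pd^0.26·e^(0.059·RH+f) = 1.584 μm/a
  Cl⁻ term: 0.01025·25.6^0.27·exp(0.036·86+0.049·11.1) = 0.937
  sum: 1.584 + 0.937 → r_corr = 2.521 μm/a
  mass loss = 2.521 μm/a × 8.96 g/cm³ = 22.59 g·m⁻²·a⁻¹
zinc: temperature factor f = -0.071·(1.1) = -0.0781
  SO₂ term: 0.0129·15.6^0.44·exp(0.046·86-0.0781) = 2.088
  Cl⁻ term: 0.0175·25.6^0.57·exp(0.008·86+0.085·11.1) = 0.5679
  sum: 2.088 + 0.5679 → r_corr = 2.656 μm/a
  mass loss = 2.656 μm/a × 7.14 g/cm³ = 18.96 g·m⁻²·a⁻¹
Ordering by g·m⁻²·a⁻¹: copper (22.6) > zinc (19)

zinc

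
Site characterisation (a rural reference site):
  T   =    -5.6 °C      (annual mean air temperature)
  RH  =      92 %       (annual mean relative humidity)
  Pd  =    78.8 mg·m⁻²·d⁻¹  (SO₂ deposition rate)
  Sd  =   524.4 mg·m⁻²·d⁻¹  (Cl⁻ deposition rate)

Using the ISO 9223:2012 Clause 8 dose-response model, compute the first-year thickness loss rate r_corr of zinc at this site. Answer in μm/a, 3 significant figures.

zinc: f(T) = +0.038·(T−10) [T≤10 °C] = -0.5928
  SO₂ term: 0.0129·78.8^0.44·exp(0.046·92-0.5928) = 3.354
  Sd branch = 0.0175·Sd^0.57·e^(0.008·RH+0.085·T) = 0.8057 μm/a
  sum: 3.354 + 0.8057 → r_corr = 4.16 μm/a

r_corr = 4.16 μm/a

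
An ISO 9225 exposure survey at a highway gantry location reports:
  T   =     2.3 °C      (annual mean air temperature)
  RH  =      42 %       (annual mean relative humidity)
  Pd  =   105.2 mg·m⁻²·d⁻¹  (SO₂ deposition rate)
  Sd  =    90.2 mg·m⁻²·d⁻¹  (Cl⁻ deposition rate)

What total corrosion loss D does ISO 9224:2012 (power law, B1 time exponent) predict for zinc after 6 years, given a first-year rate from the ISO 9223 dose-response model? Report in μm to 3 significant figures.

D(6) = 3.88 μm

zinc: T≤10 °C ⇒ hinge +0.038·(2.3−10) = -0.2926
  SO₂ term: 0.0129·105.2^0.44·exp(0.046·42-0.2926) = 0.5155
  Sd branch = 0.0175·Sd^0.57·e^(0.008·RH+0.085·T) = 0.3876 μm/a
  r_corr = 0.5155 + 0.3876 = 0.9031 μm/a
ISO 9224: D(t) = r_corr · t^b with b = 0.813 (zinc, B1)
  D(6) = 0.9031 × 6^0.813 = 0.9031 × 4.292 = 3.876 μm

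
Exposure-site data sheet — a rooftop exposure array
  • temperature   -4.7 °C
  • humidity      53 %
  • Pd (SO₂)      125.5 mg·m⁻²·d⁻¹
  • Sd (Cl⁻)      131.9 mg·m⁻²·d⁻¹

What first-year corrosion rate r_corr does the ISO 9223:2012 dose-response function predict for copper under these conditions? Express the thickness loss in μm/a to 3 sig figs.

r_corr = 0.272 μm/a

copper: f(T) = +0.126·(T−10) [T≤10 °C] = -1.8522
  Pd branch = 0.0053·Pd^0.26·e^(0.059·RH+f) = 0.06661 μm/a
  Cl⁻ term: 0.01025·131.9^0.27·exp(0.036·53+0.049·-4.7) = 0.205
  sum: 0.06661 + 0.205 → r_corr = 0.2716 μm/a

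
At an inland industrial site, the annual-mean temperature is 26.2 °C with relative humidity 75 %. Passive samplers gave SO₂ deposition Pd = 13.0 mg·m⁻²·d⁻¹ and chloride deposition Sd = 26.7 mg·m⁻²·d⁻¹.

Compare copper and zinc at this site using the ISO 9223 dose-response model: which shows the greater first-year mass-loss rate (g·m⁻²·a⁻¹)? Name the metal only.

zinc

copper: T>10 °C ⇒ hinge -0.080·(26.2−10) = -1.2960
  Pd branch = 0.0053·Pd^0.26·e^(0.059·RH+f) = 0.2359 μm/a
  Sd branch = 0.01025·Sd^0.27·e^(0.036·RH+0.049·T) = 1.337 μm/a
  r_corr = 0.2359 + 1.337 = 1.573 μm/a
  mass loss = 1.573 μm/a × 8.96 g/cm³ = 14.09 g·m⁻²·a⁻¹
zinc: temperature factor f = -0.071·(16.2) = -1.1502
  SO₂ term: 0.0129·13.0^0.44·exp(0.046·75-1.1502) = 0.3977
  Cl⁻ term: 0.0175·26.7^0.57·exp(0.008·75+0.085·26.2) = 1.923
  sum: 0.3977 + 1.923 → r_corr = 2.32 μm/a
  mass loss = 2.32 μm/a × 7.14 g/cm³ = 16.57 g·m⁻²·a⁻¹
Ordering by g·m⁻²·a⁻¹: zinc (16.6) > copper (14.1)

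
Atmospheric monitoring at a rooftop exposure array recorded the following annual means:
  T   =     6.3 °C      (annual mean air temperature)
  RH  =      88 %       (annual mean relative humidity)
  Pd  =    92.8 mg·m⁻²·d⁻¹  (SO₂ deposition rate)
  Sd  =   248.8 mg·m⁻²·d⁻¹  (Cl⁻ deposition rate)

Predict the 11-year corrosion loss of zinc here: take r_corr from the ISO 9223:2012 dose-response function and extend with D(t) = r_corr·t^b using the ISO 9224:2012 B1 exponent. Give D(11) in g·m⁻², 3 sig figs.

zinc: T≤10 °C ⇒ hinge +0.038·(6.3−10) = -0.1406
  SO₂ term: 0.0129·92.8^0.44·exp(0.046·88-0.1406) = 4.713
  Cl⁻ term: 0.0175·248.8^0.57·exp(0.008·88+0.085·6.3) = 1.403
  sum: 4.713 + 1.403 → r_corr = 6.115 μm/a
Power-law: D(11) = r_corr · 11^0.813
  D(11) = 6.115 × 11^0.813 = 6.115 × 7.025 = 42.96 μm
  Mass loss = 42.96 μm × 7.14 g/cm³ = 306.7 g·m⁻²

D(11) = 307 g·m⁻²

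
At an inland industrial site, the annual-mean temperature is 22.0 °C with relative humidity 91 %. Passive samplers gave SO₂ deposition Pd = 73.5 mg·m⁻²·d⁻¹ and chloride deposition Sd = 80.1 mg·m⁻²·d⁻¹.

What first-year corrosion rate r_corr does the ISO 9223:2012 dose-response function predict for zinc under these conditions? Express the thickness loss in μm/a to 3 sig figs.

zinc: temperature factor f = -0.071·(12.0) = -0.8520
  SO₂ term: 0.0129·73.5^0.44·exp(0.046·91-0.8520) = 2.397
  Cl⁻ term: 0.0175·80.1^0.57·exp(0.008·91+0.085·22.0) = 2.86
  r_corr = 2.397 + 2.86 = 5.257 μm/a

r_corr = 5.26 μm/a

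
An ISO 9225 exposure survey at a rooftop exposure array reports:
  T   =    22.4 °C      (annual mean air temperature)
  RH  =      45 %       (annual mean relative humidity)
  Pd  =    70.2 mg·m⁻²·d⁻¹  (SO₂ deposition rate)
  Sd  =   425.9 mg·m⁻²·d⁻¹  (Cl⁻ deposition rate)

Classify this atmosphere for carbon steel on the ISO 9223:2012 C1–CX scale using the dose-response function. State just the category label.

C4

carbon steel: f(T) = -0.054·(T−10) [T>10 °C] = -0.6696
  Pd branch = 1.77·Pd^0.52·e^(0.02·RH+f) = 20.33 μm/a
  Cl⁻ term: 0.102·425.9^0.62·exp(0.033·45+0.04·22.4) = 47.08
  r_corr = 20.33 + 47.08 = 67.41 μm/a
ISO 9223 Table 2 (carbon steel): 50 < 67.4 ≤ 80 μm/a ⇒ C4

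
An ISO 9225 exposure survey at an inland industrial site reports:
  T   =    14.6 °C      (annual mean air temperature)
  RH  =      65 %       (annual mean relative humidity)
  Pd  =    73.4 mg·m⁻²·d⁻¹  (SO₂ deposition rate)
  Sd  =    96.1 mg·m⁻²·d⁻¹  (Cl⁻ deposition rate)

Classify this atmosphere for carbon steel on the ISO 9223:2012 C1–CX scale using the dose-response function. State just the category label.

carbon steel: f(T) = -0.054·(T−10) [T>10 °C] = -0.2484
  Pd branch = 1.77·Pd^0.52·e^(0.02·RH+f) = 47.3 μm/a
  Sd branch = 0.102·Sd^0.62·e^(0.033·RH+0.04·T) = 26.49 μm/a
  r_corr = 47.3 + 26.49 = 73.79 μm/a
73.8 μm/a falls in (50, 80] for carbon steel → category C4

C4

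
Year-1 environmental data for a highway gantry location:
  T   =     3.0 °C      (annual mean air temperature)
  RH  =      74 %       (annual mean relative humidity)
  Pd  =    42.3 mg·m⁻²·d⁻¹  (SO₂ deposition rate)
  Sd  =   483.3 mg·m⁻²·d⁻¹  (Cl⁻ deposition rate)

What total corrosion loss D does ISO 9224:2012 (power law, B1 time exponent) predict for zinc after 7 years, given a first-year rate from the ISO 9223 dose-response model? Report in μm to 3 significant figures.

zinc: f(T) = +0.038·(T−10) [T≤10 °C] = -0.2660
  SO₂ term: 0.0129·42.3^0.44·exp(0.046·74-0.2660) = 1.545
  Sd branch = 0.0175·Sd^0.57·e^(0.008·RH+0.085·T) = 1.383 μm/a
  r_corr = 1.545 + 1.383 = 2.928 μm/a
Long-term exponent b (ISO 9224 Table 2, B1) = 0.813
  D(7) = 2.928 × 7^0.813 = 2.928 × 4.865 = 14.25 μm

D(7) = 14.2 μm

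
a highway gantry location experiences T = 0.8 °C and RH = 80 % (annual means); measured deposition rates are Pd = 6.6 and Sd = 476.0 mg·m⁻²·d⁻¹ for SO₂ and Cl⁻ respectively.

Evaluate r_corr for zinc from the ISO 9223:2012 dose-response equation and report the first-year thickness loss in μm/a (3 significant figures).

zinc: f(T) = +0.038·(T−10) [T≤10 °C] = -0.3496
  sulphur-dioxide contribution → 0.8271 μm/a
  chloride contribution → 1.193 μm/a
  ⇒ r_corr(zinc) = 2.02 μm/a

r_corr = 2.02 μm/a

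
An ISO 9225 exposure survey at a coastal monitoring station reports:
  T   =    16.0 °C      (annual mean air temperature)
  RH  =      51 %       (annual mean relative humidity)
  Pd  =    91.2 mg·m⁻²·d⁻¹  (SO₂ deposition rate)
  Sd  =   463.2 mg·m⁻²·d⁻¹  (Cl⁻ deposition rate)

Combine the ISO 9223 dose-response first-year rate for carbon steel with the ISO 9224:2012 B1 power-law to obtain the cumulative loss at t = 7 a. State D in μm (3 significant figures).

D(7) = 232 μm

carbon steel: T>10 °C ⇒ hinge -0.054·(16.0−10) = -0.3240
  sulphur-dioxide contribution → 37.11 μm/a
  chloride contribution → 46.8 μm/a
  ⇒ r_corr(carbon steel) = 83.91 μm/a
Long-term exponent b (ISO 9224 Table 2, B1) = 0.523
  D(7) = 83.91 × 7^0.523 = 83.91 × 2.767 = 232.2 μm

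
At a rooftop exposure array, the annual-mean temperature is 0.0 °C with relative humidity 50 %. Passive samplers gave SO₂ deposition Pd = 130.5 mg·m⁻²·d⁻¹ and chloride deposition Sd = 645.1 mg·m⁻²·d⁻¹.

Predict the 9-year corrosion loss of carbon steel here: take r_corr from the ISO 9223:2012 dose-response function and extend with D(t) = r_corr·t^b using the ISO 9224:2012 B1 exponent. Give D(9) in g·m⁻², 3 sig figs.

carbon steel: T≤10 °C ⇒ hinge +0.150·(0.0−10) = -1.5000
  SO₂ term: 1.77·130.5^0.52·exp(0.02·50-1.5000) = 13.52
  Sd branch = 0.102·Sd^0.62·e^(0.033·RH+0.04·T) = 29.32 μm/a
  sum: 13.52 + 29.32 → r_corr = 42.84 μm/a
Long-term exponent b (ISO 9224 Table 2, B1) = 0.523
  D(9) = 42.84 × 9^0.523 = 42.84 × 3.156 = 135.2 μm
  Mass loss = 135.2 μm × 7.85 g/cm³ = 1061 g·m⁻²

D(9) = 1.06e+03 g·m⁻²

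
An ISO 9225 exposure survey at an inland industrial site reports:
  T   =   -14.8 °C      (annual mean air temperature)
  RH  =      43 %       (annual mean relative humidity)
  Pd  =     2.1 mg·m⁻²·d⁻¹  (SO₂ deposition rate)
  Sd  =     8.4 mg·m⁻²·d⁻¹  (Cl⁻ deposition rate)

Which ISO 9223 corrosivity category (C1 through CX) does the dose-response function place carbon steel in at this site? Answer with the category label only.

C1

carbon steel: temperature factor f = +0.150·(-24.8) = -3.7200
  SO₂ term: 1.77·2.1^0.52·exp(0.02·43-3.7200) = 0.1491
  Cl⁻ term: 0.102·8.4^0.62·exp(0.033·43+0.04·-14.8) = 0.8726
  sum: 0.1491 + 0.8726 → r_corr = 1.022 μm/a
1.02 μm/a falls in (0, 1.3] for carbon steel → category C1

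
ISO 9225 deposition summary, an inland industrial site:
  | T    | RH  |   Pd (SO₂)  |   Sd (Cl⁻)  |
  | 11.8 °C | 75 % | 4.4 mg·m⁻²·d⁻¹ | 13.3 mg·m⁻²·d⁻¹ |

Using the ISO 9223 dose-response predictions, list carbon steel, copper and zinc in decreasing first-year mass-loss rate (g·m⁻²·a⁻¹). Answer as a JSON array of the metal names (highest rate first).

["carbon steel", "copper", "zinc"]

carbon steel: T>10 °C ⇒ hinge -0.054·(11.8−10) = -0.0972
  sulphur-dioxide contribution → 15.55 μm/a
  chloride contribution → 9.666 μm/a
  total first-year rate 25.22 μm/a
  mass loss = 25.22 μm/a × 7.85 g/cm³ = 198 g·m⁻²·a⁻¹
copper: T>10 °C ⇒ hinge -0.080·(11.8−10) = -0.1440
  sulphur-dioxide contribution → 0.5634 μm/a
  chloride contribution → 0.5468 μm/a
  total first-year rate 1.11 μm/a
  mass loss = 1.11 μm/a × 8.96 g/cm³ = 9.948 g·m⁻²·a⁻¹
zinc: temperature factor f = -0.071·(1.8) = -0.1278
  sulphur-dioxide contribution → 0.6863 μm/a
  chloride contribution → 0.38 μm/a
  ⇒ r_corr(zinc) = 1.066 μm/a
  mass loss = 1.066 μm/a × 7.14 g/cm³ = 7.614 g·m⁻²·a⁻¹
Ordering by g·m⁻²·a⁻¹: carbon steel (198) > copper (9.95) > zinc (7.61)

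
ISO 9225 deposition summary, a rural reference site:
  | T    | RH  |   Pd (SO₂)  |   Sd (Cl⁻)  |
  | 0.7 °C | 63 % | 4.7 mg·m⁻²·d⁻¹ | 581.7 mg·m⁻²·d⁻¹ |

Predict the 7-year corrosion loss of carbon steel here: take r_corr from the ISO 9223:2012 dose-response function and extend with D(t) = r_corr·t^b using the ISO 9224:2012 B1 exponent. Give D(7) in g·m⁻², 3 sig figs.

carbon steel: temperature factor f = +0.150·(-9.3) = -1.3950
  SO₂ term: 1.77·4.7^0.52·exp(0.02·63-1.3950) = 3.458
  Sd branch = 0.102·Sd^0.62·e^(0.033·RH+0.04·T) = 43.43 μm/a
  sum: 3.458 + 43.43 → r_corr = 46.89 μm/a
ISO 9224: D(t) = r_corr · t^b with b = 0.523 (carbon steel, B1)
  D(7) = 46.89 × 7^0.523 = 46.89 × 2.767 = 129.7 μm
  Mass loss = 129.7 μm × 7.85 g/cm³ = 1018 g·m⁻²

D(7) = 1.02e+03 g·m⁻²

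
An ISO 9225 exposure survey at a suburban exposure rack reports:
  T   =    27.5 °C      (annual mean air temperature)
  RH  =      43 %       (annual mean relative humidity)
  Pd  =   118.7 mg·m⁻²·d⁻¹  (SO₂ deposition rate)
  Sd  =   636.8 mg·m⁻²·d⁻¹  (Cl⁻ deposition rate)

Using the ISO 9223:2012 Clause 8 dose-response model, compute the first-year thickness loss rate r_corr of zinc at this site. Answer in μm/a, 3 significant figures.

r_corr = 10.4 μm/a

zinc: temperature factor f = -0.071·(17.5) = -1.2425
  Pd branch = 0.0129·Pd^0.44·e^(0.046·RH+f) = 0.2202 μm/a
  Cl⁻ term: 0.0175·636.8^0.57·exp(0.008·43+0.085·27.5) = 10.14
  sum: 0.2202 + 10.14 → r_corr = 10.36 μm/a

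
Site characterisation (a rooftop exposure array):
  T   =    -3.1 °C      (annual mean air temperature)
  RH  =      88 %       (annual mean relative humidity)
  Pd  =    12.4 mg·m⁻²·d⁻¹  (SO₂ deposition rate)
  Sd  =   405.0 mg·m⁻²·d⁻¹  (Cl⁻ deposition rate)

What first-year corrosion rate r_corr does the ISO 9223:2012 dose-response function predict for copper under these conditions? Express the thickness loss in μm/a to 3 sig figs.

r_corr = 1.41 μm/a

copper: temperature factor f = +0.126·(-13.1) = -1.6506
  SO₂ term: 0.0053·12.4^0.26·exp(0.059·88-1.6506) = 0.352
  Cl⁻ term: 0.01025·405.0^0.27·exp(0.036·88+0.049·-3.1) = 1.058
  sum: 0.352 + 1.058 → r_corr = 1.41 μm/a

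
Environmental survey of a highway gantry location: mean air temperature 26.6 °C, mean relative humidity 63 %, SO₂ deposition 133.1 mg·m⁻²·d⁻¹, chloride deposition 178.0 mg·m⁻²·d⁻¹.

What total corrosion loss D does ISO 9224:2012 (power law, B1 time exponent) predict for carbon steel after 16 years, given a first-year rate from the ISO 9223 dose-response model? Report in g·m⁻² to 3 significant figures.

carbon steel: temperature factor f = -0.054·(16.6) = -0.8964
  SO₂ term: 1.77·133.1^0.52·exp(0.02·63-0.8964) = 32.39
  Sd branch = 0.102·Sd^0.62·e^(0.033·RH+0.04·T) = 58.73 μm/a
  r_corr = 32.39 + 58.73 = 91.12 μm/a
Long-term exponent b (ISO 9224 Table 2, B1) = 0.523
  D(16) = 91.12 × 16^0.523 = 91.12 × 4.263 = 388.5 μm
  Mass loss = 388.5 μm × 7.85 g/cm³ = 3050 g·m⁻²

D(16) = 3.05e+03 g·m⁻²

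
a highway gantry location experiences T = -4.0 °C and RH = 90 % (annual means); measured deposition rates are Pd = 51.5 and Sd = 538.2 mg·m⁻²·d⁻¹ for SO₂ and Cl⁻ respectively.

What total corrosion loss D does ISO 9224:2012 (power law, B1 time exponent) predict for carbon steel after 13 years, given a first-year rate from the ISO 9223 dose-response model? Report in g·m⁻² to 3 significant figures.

carbon steel: f(T) = +0.150·(T−10) [T≤10 °C] = -2.1000
  sulphur-dioxide contribution → 10.18 μm/a
  chloride contribution → 83.59 μm/a
  ⇒ r_corr(carbon steel) = 93.77 μm/a
ISO 9224: D(t) = r_corr · t^b with b = 0.523 (carbon steel, B1)
  D(13) = 93.77 × 13^0.523 = 93.77 × 3.825 = 358.6 μm
  Mass loss = 358.6 μm × 7.85 g/cm³ = 2815 g·m⁻²

D(13) = 2.82e+03 g·m⁻²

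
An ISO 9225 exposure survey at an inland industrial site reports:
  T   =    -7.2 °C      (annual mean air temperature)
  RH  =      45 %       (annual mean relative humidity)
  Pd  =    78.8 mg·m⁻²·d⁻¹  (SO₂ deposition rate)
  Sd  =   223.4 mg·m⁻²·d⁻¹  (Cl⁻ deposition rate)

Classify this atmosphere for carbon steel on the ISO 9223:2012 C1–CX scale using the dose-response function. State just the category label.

C2

carbon steel: T≤10 °C ⇒ hinge +0.150·(-7.2−10) = -2.5800
  SO₂ term: 1.77·78.8^0.52·exp(0.02·45-2.5800) = 3.196
  Sd branch = 0.102·Sd^0.62·e^(0.033·RH+0.04·T) = 9.658 μm/a
  r_corr = 3.196 + 9.658 = 12.85 μm/a
12.9 μm/a falls in (1.3, 25] for carbon steel → category C2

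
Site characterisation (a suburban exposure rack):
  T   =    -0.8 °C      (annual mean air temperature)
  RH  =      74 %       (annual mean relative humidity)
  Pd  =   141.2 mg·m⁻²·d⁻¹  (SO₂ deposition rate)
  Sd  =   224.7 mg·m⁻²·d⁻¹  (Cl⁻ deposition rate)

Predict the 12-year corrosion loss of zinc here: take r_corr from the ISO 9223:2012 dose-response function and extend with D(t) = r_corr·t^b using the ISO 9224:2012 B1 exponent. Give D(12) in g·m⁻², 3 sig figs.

zinc: f(T) = +0.038·(T−10) [T≤10 °C] = -0.4104
  sulphur-dioxide contribution → 2.273 μm/a
  chloride contribution → 0.6472 μm/a
  total first-year rate 2.92 μm/a
ISO 9224: D(t) = r_corr · t^b with b = 0.813 (zinc, B1)
  D(12) = 2.92 × 12^0.813 = 2.92 × 7.54 = 22.02 μm
  Mass loss = 22.02 μm × 7.14 g/cm³ = 157.2 g·m⁻²

D(12) = 157 g·m⁻²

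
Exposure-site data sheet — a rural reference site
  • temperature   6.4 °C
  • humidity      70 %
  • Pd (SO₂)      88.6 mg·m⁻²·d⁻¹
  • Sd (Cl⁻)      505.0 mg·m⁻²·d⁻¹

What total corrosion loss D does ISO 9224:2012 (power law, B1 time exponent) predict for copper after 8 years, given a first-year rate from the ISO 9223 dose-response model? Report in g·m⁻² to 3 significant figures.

copper: temperature factor f = +0.126·(-3.6) = -0.4536
  Pd branch = 0.0053·Pd^0.26·e^(0.059·RH+f) = 0.6718 μm/a
  Sd branch = 0.01025·Sd^0.27·e^(0.036·RH+0.049·T) = 0.9359 μm/a
  r_corr = 0.6718 + 0.9359 = 1.608 μm/a
ISO 9224: D(t) = r_corr · t^b with b = 0.667 (copper, B1)
  D(8) = 1.608 × 8^0.667 = 1.608 × 4.003 = 6.435 μm
  Mass loss = 6.435 μm × 8.96 g/cm³ = 57.66 g·m⁻²

D(8) = 57.7 g·m⁻²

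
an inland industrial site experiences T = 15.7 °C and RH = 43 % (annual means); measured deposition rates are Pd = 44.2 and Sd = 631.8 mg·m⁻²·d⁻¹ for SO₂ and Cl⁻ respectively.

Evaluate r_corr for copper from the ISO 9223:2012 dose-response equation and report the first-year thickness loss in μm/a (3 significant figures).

r_corr = 0.707 μm/a

copper: T>10 °C ⇒ hinge -0.080·(15.7−10) = -0.4560
  sulphur-dioxide contribution → 0.1137 μm/a
  chloride contribution → 0.5933 μm/a
  ⇒ r_corr(copper) = 0.707 μm/a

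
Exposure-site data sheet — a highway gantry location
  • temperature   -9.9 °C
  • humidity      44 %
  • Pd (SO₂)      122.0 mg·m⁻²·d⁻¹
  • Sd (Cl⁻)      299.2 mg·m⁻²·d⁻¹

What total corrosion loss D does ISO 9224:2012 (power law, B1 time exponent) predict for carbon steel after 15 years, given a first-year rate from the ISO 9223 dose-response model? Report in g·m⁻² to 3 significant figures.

D(15) = 410 g·m⁻²

carbon steel: f(T) = +0.150·(T−10) [T≤10 °C] = -2.9850
  Pd branch = 1.77·Pd^0.52·e^(0.02·RH+f) = 2.622 μm/a
  Sd branch = 0.102·Sd^0.62·e^(0.033·RH+0.04·T) = 10.05 μm/a
  r_corr = 2.622 + 10.05 = 12.68 μm/a
Power-law: D(15) = r_corr · 15^0.523
  D(15) = 12.68 × 15^0.523 = 12.68 × 4.122 = 52.25 μm
  Mass loss = 52.25 μm × 7.85 g/cm³ = 410.1 g·m⁻²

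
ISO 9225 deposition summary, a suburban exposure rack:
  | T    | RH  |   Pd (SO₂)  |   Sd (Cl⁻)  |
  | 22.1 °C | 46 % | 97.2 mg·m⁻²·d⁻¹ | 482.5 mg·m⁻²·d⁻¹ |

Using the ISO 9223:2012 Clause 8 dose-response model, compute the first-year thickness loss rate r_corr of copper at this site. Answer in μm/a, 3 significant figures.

copper: f(T) = -0.080·(T−10) [T>10 °C] = -0.9680
  SO₂ term: 0.0053·97.2^0.26·exp(0.059·46-0.9680) = 0.09985
  Sd branch = 0.01025·Sd^0.27·e^(0.036·RH+0.049·T) = 0.8409 μm/a
  r_corr = 0.09985 + 0.8409 = 0.9408 μm/a

r_corr = 0.941 μm/a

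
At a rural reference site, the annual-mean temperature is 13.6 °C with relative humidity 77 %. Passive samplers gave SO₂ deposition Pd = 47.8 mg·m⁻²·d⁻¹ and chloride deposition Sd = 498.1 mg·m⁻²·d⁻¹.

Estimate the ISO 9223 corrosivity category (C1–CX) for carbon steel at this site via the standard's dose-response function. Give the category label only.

carbon steel: T>10 °C ⇒ hinge -0.054·(13.6−10) = -0.1944
  SO₂ term: 1.77·47.8^0.52·exp(0.02·77-0.1944) = 50.78
  Sd branch = 0.102·Sd^0.62·e^(0.033·RH+0.04·T) = 104.9 μm/a
  sum: 50.78 + 104.9 → r_corr = 155.7 μm/a
ISO 9223 Table 2 (carbon steel): 80 < 156 ≤ 200 μm/a ⇒ C5

C5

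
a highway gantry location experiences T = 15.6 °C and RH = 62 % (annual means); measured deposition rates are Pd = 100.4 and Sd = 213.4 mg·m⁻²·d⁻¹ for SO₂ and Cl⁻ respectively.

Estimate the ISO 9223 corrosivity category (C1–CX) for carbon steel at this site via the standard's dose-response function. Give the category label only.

C5

carbon steel: f(T) = -0.054·(T−10) [T>10 °C] = -0.3024
  SO₂ term: 1.77·100.4^0.52·exp(0.02·62-0.3024) = 49.67
  Cl⁻ term: 0.102·213.4^0.62·exp(0.033·62+0.04·15.6) = 40.95
  r_corr = 49.67 + 40.95 = 90.62 μm/a
90.6 μm/a falls in (80, 200] for carbon steel → category C5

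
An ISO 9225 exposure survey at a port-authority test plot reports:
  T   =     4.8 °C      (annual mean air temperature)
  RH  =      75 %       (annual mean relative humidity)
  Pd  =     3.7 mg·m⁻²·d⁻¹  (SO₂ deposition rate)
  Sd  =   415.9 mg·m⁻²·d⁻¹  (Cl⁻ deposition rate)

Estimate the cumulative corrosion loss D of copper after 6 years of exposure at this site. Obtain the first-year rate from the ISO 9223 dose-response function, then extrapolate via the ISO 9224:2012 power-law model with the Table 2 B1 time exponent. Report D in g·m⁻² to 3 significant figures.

copper: T≤10 °C ⇒ hinge +0.126·(4.8−10) = -0.6552
  sulphur-dioxide contribution → 0.323 μm/a
  chloride contribution → 0.9831 μm/a
  total first-year rate 1.306 μm/a
ISO 9224: D(t) = r_corr · t^b with b = 0.667 (copper, B1)
  D(6) = 1.306 × 6^0.667 = 1.306 × 3.304 = 4.315 μm
  Mass loss = 4.315 μm × 8.96 g/cm³ = 38.66 g·m⁻²

D(6) = 38.7 g·m⁻²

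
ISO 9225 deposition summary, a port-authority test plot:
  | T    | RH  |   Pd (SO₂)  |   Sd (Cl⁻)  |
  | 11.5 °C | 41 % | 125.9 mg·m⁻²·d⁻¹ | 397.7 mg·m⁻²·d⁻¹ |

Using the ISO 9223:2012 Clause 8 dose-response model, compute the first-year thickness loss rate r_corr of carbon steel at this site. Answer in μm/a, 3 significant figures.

r_corr = 71.4 μm/a

carbon steel: f(T) = -0.054·(T−10) [T>10 °C] = -0.0810
  Pd branch = 1.77·Pd^0.52·e^(0.02·RH+f) = 45.81 μm/a
  Cl⁻ term: 0.102·397.7^0.62·exp(0.033·41+0.04·11.5) = 25.57
  r_corr = 45.81 + 25.57 = 71.38 μm/a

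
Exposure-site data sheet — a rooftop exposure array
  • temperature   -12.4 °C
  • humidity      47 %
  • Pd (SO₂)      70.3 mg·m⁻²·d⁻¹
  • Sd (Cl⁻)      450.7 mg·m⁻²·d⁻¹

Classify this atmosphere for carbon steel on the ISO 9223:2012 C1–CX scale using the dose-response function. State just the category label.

C2

carbon steel: T≤10 °C ⇒ hinge +0.150·(-12.4−10) = -3.3600
  sulphur-dioxide contribution → 1.437 μm/a
  chloride contribution → 12.95 μm/a
  total first-year rate 14.38 μm/a
14.4 μm/a falls in (1.3, 25] for carbon steel → category C2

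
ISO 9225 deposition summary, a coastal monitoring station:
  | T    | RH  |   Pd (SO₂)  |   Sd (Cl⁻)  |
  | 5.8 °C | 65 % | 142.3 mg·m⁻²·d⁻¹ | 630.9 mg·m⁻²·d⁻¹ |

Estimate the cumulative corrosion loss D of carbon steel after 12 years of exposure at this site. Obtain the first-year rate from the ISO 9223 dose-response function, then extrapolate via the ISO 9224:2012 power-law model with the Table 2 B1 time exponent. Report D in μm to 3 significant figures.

carbon steel: T≤10 °C ⇒ hinge +0.150·(5.8−10) = -0.6300
  SO₂ term: 1.77·142.3^0.52·exp(0.02·65-0.6300) = 45.56
  Sd branch = 0.102·Sd^0.62·e^(0.033·RH+0.04·T) = 59.83 μm/a
  sum: 45.56 + 59.83 → r_corr = 105.4 μm/a
Long-term exponent b (ISO 9224 Table 2, B1) = 0.523
  D(12) = 105.4 × 12^0.523 = 105.4 × 3.668 = 386.6 μm

D(12) = 387 μm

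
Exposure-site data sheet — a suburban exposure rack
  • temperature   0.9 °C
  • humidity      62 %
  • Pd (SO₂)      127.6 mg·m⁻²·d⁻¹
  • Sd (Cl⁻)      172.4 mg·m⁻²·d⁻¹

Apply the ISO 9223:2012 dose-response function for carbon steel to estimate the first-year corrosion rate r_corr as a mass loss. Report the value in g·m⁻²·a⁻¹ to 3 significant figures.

r_corr = 309 g·m⁻²·a⁻¹

carbon steel: temperature factor f = +0.150·(-9.1) = -1.3650
  sulphur-dioxide contribution → 19.44 μm/a
  chloride contribution → 19.93 μm/a
  ⇒ r_corr(carbon steel) = 39.37 μm/a
Convert to mass loss: 39.37 μm/a × 7.85 g/cm³ = 309 g·m⁻²·a⁻¹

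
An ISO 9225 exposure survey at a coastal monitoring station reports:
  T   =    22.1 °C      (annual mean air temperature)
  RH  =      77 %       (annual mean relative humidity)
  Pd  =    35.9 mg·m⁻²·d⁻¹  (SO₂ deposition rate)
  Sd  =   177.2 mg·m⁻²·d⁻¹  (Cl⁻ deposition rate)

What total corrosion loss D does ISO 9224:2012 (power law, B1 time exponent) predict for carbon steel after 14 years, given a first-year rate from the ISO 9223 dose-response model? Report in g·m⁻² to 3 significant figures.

D(14) = 3.29e+03 g·m⁻²

carbon steel: f(T) = -0.054·(T−10) [T>10 °C] = -0.6534
  SO₂ term: 1.77·35.9^0.52·exp(0.02·77-0.6534) = 27.65
  Cl⁻ term: 0.102·177.2^0.62·exp(0.033·77+0.04·22.1) = 77.64
  sum: 27.65 + 77.64 → r_corr = 105.3 μm/a
Power-law: D(14) = r_corr · 14^0.523
  D(14) = 105.3 × 14^0.523 = 105.3 × 3.976 = 418.6 μm
  Mass loss = 418.6 μm × 7.85 g/cm³ = 3286 g·m⁻²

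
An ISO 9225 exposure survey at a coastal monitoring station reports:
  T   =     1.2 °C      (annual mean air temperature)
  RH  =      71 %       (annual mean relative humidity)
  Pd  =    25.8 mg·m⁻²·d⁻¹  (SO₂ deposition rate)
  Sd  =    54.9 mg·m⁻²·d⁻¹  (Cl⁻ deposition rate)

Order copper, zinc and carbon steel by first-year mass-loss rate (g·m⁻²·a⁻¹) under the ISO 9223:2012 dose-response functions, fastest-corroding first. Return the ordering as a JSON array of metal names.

copper: f(T) = +0.126·(T−10) [T≤10 °C] = -1.1088
  Pd branch = 0.0053·Pd^0.26·e^(0.059·RH+f) = 0.2685 μm/a
  Sd branch = 0.01025·Sd^0.27·e^(0.036·RH+0.049·T) = 0.413 μm/a
  r_corr = 0.2685 + 0.413 = 0.6816 μm/a
  mass loss = 0.6816 μm/a × 8.96 g/cm³ = 6.107 g·m⁻²·a⁻¹
zinc: T≤10 °C ⇒ hinge +0.038·(1.2−10) = -0.3344
  SO₂ term: 0.0129·25.8^0.44·exp(0.046·71-0.3344) = 1.011
  Cl⁻ term: 0.0175·54.9^0.57·exp(0.008·71+0.085·1.2) = 0.3354
  sum: 1.011 + 0.3354 → r_corr = 1.347 μm/a
  mass loss = 1.347 μm/a × 7.14 g/cm³ = 9.615 g·m⁻²·a⁻¹
carbon steel: T≤10 °C ⇒ hinge +0.150·(1.2−10) = -1.3200
  SO₂ term: 1.77·25.8^0.52·exp(0.02·71-1.3200) = 10.6
  Cl⁻ term: 0.102·54.9^0.62·exp(0.033·71+0.04·1.2) = 13.35
  r_corr = 10.6 + 13.35 = 23.95 μm/a
  mass loss = 23.95 μm/a × 7.85 g/cm³ = 188 g·m⁻²·a⁻¹
Ordering by g·m⁻²·a⁻¹: carbon steel (188) > zinc (9.62) > copper (6.11)

["carbon steel", "zinc", "copper"]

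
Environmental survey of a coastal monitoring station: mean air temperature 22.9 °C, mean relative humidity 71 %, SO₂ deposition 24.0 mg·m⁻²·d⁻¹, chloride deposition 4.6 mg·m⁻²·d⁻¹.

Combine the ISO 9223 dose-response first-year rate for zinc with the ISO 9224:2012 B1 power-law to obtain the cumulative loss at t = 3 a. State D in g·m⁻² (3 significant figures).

D(3) = 18.6 g·m⁻²

zinc: T>10 °C ⇒ hinge -0.071·(22.9−10) = -0.9159
  Pd branch = 0.0129·Pd^0.44·e^(0.046·RH+f) = 0.5477 μm/a
  Cl⁻ term: 0.0175·4.6^0.57·exp(0.008·71+0.085·22.9) = 0.5162
  r_corr = 0.5477 + 0.5162 = 1.064 μm/a
ISO 9224: D(t) = r_corr · t^b with b = 0.813 (zinc, B1)
  D(3) = 1.064 × 3^0.813 = 1.064 × 2.443 = 2.599 μm
  Mass loss = 2.599 μm × 7.14 g/cm³ = 18.56 g·m⁻²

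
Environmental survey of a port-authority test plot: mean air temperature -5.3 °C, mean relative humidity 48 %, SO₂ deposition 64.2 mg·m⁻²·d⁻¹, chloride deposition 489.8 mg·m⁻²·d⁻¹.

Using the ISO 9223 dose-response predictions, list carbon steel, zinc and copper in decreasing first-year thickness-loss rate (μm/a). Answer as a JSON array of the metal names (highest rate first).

["carbon steel", "zinc", "copper"]

carbon steel: T≤10 °C ⇒ hinge +0.150·(-5.3−10) = -2.2950
  sulphur-dioxide contribution → 4.056 μm/a
  chloride contribution → 18.72 μm/a
  total first-year rate 22.77 μm/a
zinc: f(T) = +0.038·(T−10) [T≤10 °C] = -0.5814
  sulphur-dioxide contribution → 0.4096 μm/a
  chloride contribution → 0.5591 μm/a
  total first-year rate 0.9686 μm/a
copper: T≤10 °C ⇒ hinge +0.126·(-5.3−10) = -1.9278
  sulphur-dioxide contribution → 0.03863 μm/a
  chloride contribution → 0.237 μm/a
  ⇒ r_corr(copper) = 0.2756 μm/a
Ordering by μm/a: carbon steel (22.8) > zinc (0.969) > copper (0.276)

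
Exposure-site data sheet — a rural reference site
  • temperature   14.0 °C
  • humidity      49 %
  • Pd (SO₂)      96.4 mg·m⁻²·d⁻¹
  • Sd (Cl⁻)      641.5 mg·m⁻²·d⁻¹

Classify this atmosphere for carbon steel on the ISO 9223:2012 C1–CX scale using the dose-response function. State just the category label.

C5

carbon steel: f(T) = -0.054·(T−10) [T>10 °C] = -0.2160
  sulphur-dioxide contribution → 40.88 μm/a
  chloride contribution → 49.49 μm/a
  ⇒ r_corr(carbon steel) = 90.37 μm/a
Category bounds: 80…200 μm/a bracket r_corr ⇒ C5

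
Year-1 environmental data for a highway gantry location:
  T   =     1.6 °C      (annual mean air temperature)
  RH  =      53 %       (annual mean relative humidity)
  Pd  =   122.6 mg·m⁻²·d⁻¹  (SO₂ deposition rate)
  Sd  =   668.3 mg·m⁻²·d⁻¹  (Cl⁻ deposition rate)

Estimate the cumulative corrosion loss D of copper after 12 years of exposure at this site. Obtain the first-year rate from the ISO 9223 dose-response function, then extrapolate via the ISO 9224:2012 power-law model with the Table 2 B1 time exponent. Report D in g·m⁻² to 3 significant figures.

D(12) = 27.2 g·m⁻²

copper: T≤10 °C ⇒ hinge +0.126·(1.6−10) = -1.0584
  sulphur-dioxide contribution → 0.1464 μm/a
  chloride contribution → 0.4327 μm/a
  ⇒ r_corr(copper) = 0.5791 μm/a
ISO 9224: D(t) = r_corr · t^b with b = 0.667 (copper, B1)
  D(12) = 0.5791 × 12^0.667 = 0.5791 × 5.246 = 3.038 μm
  Mass loss = 3.038 μm × 8.96 g/cm³ = 27.22 g·m⁻²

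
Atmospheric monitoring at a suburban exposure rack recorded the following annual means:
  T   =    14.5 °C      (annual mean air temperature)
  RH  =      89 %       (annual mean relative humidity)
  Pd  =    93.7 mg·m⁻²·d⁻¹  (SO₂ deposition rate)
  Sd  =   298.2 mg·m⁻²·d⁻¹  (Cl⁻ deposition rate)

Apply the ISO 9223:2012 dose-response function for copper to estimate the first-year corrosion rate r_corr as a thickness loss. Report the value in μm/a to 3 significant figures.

r_corr = 4.69 μm/a

copper: T>10 °C ⇒ hinge -0.080·(14.5−10) = -0.3600
  SO₂ term: 0.0053·93.7^0.26·exp(0.059·89-0.3600) = 2.296
  Sd branch = 0.01025·Sd^0.27·e^(0.036·RH+0.049·T) = 2.393 μm/a
  sum: 2.296 + 2.393 → r_corr = 4.689 μm/a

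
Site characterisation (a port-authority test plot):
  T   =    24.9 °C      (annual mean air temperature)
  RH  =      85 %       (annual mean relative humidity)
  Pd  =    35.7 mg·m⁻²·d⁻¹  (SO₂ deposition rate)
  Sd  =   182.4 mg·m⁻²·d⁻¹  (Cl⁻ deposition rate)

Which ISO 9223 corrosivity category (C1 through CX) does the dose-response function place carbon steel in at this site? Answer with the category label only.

carbon steel: T>10 °C ⇒ hinge -0.054·(24.9−10) = -0.8046
  Pd branch = 1.77·Pd^0.52·e^(0.02·RH+f) = 27.81 μm/a
  Sd branch = 0.102·Sd^0.62·e^(0.033·RH+0.04·T) = 115.1 μm/a
  r_corr = 27.81 + 115.1 = 142.9 μm/a
Category bounds: 80…200 μm/a bracket r_corr ⇒ C5

C5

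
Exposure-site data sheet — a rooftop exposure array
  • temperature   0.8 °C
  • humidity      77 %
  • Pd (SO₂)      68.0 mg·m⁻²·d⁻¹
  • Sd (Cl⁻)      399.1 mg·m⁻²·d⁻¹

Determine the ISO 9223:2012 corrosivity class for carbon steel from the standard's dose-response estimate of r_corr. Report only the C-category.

C4

carbon steel: f(T) = +0.150·(T−10) [T≤10 °C] = -1.3800
  sulphur-dioxide contribution → 18.64 μm/a
  chloride contribution → 54.79 μm/a
  total first-year rate 73.43 μm/a
73.4 μm/a falls in (50, 80] for carbon steel → category C4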